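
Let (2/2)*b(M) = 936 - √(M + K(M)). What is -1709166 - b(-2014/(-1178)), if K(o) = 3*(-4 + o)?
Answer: -1710102 + 4*I*√310/31 ≈ -1.7101e+6 + 2.2718*I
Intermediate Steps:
K(o) = -12 + 3*o
b(M) = 936 - √(-12 + 4*M) (b(M) = 936 - √(M + (-12 + 3*M)) = 936 - √(-12 + 4*M))
-1709166 - b(-2014/(-1178)) = -1709166 - (936 - 2*√(-3 - 2014/(-1178))) = -1709166 - (936 - 2*√(-3 - 2014*(-1/1178))) = -1709166 - (936 - 2*√(-3 + 53/31)) = -1709166 - (936 - 4*I*√310/31) = -1709166 + (-936 + 4*I*√310/31) = -1710102 + 4*I*√310/31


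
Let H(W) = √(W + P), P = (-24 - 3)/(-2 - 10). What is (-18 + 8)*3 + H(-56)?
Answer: -30 + I*√215/2 ≈ -30.0 + 7.3314*I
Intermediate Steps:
P = 9/4 (P = -27/(-12) = -27*(-1/12) = 9/4 ≈ 2.2500)
H(W) = √(9/4 + W) (H(W) = √(W + 9/4) = √(9/4 + W))
(-18 + 8)*3 + H(-56) = (-18 + 8)*3 + √(9 + 4*(-56))/2 = -10*3 + √(9 - 224)/2 = -30 + √(-215)/2 = -30 + (I*√215)/2 = -30 + I*√215/2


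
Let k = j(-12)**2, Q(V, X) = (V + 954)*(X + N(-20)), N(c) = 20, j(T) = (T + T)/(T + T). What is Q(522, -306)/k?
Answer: -422136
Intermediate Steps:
j(T) = 1 (j(T) = (2*T)/((2*T)) = (2*T)*(1/(2*T)) = 1)
Q(V, X) = (20 + X)*(954 + V) (Q(V, X) = (V + 954)*(X + 20) = (954 + V)*(20 + X) = (20 + X)*(954 + V))
k = 1 (k = 1**2 = 1)
Q(522, -306)/k = (19080 + 20*522 + 954*(-306) + 522*(-306))/1 = (19080 + 10440 - 291924 - 159732)*1 = -422136*1 = -422136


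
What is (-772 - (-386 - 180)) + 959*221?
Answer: 211733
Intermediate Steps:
(-772 - (-386 - 180)) + 959*221 = (-772 - 1*(-566)) + 211939 = (-772 + 566) + 211939 = -206 + 211939 = 211733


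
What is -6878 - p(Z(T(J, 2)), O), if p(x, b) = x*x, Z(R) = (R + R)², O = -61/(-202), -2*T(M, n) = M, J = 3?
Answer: -6959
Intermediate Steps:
T(M, n) = -M/2
O = 61/202 (O = -61*(-1/202) = 61/202 ≈ 0.30198)
Z(R) = 4*R² (Z(R) = (2*R)² = 4*R²)
p(x, b) = x²
-6878 - p(Z(T(J, 2)), O) = -6878 - (4*(-½*3)²)² = -6878 - (4*(-3/2)²)² = -6878 - (4*(9/4))² = -6878 - 1*9² = -6878 - 1*81 = -6878 - 81 = -6959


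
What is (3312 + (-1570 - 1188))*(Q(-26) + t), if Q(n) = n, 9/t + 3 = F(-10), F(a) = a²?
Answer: -1392202/97 ≈ -14353.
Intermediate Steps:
t = 9/97 (t = 9/(-3 + (-10)²) = 9/(-3 + 100) = 9/97 ≈ 0.092783)
(3312 + (-1570 - 1188))*(Q(-26) + t) = (3312 + (-1570 - 1188))*(-26 + 9/97) = (3312 - 2758)*(-2513/97) = 554*(-2513/97) = -1392202/97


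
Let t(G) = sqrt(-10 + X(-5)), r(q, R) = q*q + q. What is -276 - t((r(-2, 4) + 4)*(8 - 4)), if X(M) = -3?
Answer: -276 - I*sqrt(13) ≈ -276.0 - 3.6056*I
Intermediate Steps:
r(q, R) = q + q**2 (r(q, R) = q**2 + q = q + q**2)
t(G) = I*sqrt(13) (t(G) = sqrt(-10 - 3) = sqrt(-13) = I*sqrt(13))
-276 - t((r(-2, 4) + 4)*(8 - 4)) = -276 - I*sqrt(13)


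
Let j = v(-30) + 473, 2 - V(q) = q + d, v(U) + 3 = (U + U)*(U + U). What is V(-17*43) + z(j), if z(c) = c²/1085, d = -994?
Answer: 3687739/217 ≈ 16994.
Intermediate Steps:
v(U) = -3 + 4*U² (v(U) = -3 + (U + U)*(U + U) = -3 + (2*U)*(2*U) = -3 + 4*U²)
V(q) = 996 - q (V(q) = 2 - (q - 994) = 2 - (-994 + q) = 2 + (994 - q) = 996 - q)
j = 4070 (j = (-3 + 4*(-30)²) + 473 = (-3 + 4*900) + 473 = (-3 + 3600) + 473 = 3597 + 473 = 4070)
z(c) = c²/1085 (z(c) = c²*(1/1085) = c²/1085)
V(-17*43) + z(j) = (996 - (-17)*43) + (1/1085)*4070² = (996 - 1*(-731)) + (1/1085)*16564900 = (996 + 731) + 3312980/217 = 1727 + 3312980/217 = 3687739/217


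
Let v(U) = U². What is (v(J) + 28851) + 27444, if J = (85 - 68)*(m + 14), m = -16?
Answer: 57451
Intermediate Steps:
J = -34 (J = (85 - 68)*(-16 + 14) = 17*(-2) = -34)
(v(J) + 28851) + 27444 = ((-34)² + 28851) + 27444 = (1156 + 28851) + 27444 = 30007 + 27444 = 57451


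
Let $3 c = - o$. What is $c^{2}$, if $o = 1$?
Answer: $\frac{1}{9} \approx 0.11111$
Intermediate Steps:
$c = - \frac{1}{3}$ ($c = \frac{\left(-1\right) 1}{3} = \frac{1}{3} \left(-1\right) = - \frac{1}{3} \approx -0.33333$)
$c^{2} = \left(- \frac{1}{3}\right)^{2} = \frac{1}{9}$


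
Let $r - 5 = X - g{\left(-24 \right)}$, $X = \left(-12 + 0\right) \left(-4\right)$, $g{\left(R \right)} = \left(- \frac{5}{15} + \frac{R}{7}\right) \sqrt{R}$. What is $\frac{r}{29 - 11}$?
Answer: $\frac{53}{18} + \frac{79 i \sqrt{6}}{189} \approx 2.9444 + 1.0239 i$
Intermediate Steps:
$g{\left(R \right)} = \sqrt{R} \left(- \frac{1}{3} + \frac{R}{7}\right)$ ($g{\left(R \right)} = \left(\left(-5\right) \frac{1}{15} + R \frac{1}{7}\right) \sqrt{R} = \left(- \frac{1}{3} + \frac{R}{7}\right) \sqrt{R} = \sqrt{R} \left(- \frac{1}{3} + \frac{R}{7}\right)$)
$X = 48$ ($X = \left(-12\right) \left(-4\right) = 48$)
$r = 53 + \frac{158 i \sqrt{6}}{21}$ ($r = 5 + \left(48 - \frac{\sqrt{-24} \left(-7 + 3 \left(-24\right)\right)}{21}\right) = 5 + \left(48 - \frac{2 i \sqrt{6} \left(-7 - 72\right)}{21}\right) = 5 + \left(48 - \frac{1}{21} \cdot 2 i \sqrt{6} \left(-79\right)\right) = 5 + \left(48 - - \frac{158 i \sqrt{6}}{21}\right) = 5 + \left(48 + \frac{158 i \sqrt{6}}{21}\right) = 53 + \frac{158 i \sqrt{6}}{21} \approx 53.0 + 18.43 i$)
$\frac{r}{29 - 11} = \frac{53 + \frac{158 i \sqrt{6}}{21}}{29 - 11} = \frac{53 + \frac{158 i \sqrt{6}}{21}}{18} = \left(53 + \frac{158 i \sqrt{6}}{21}\right) \frac{1}{18} = \frac{53}{18} + \frac{79 i \sqrt{6}}{189}$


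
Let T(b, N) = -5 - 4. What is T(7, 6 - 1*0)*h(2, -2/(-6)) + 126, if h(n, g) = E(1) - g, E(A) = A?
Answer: 120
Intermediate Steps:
T(b, N) = -9
h(n, g) = 1 - g
T(7, 6 - 1*0)*h(2, -2/(-6)) + 126 = -9*(1 - (-2)/(-6)) + 126 = -9*(1 - (-2)*(-1)/6) + 126 = -9*(1 - 1*⅓) + 126 = -9*(1 - ⅓) + 126 = -9*⅔ + 126 = -6 + 126 = 120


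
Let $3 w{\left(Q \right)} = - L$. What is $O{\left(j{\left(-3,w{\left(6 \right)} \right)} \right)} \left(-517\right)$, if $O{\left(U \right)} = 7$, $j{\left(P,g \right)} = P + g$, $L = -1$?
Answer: $-3619$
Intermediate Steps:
$w{\left(Q \right)} = \frac{1}{3}$ ($w{\left(Q \right)} = \frac{\left(-1\right) \left(-1\right)}{3} = \frac{1}{3} \cdot 1 = \frac{1}{3}$)
$O{\left(j{\left(-3,w{\left(6 \right)} \right)} \right)} \left(-517\right) = 7 \left(-517\right) = -3619$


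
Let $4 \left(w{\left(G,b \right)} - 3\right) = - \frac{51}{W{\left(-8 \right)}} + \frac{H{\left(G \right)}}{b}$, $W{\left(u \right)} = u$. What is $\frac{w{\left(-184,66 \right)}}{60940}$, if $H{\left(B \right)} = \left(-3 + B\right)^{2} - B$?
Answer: $\frac{145463}{64352640} \approx 0.0022604$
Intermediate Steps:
$w{\left(G,b \right)} = \frac{147}{32} + \frac{\left(-3 + G\right)^{2} - G}{4 b}$ ($w{\left(G,b \right)} = 3 + \frac{- \frac{51}{-8} + \frac{\left(-3 + G\right)^{2} - G}{b}}{4} = 3 + \frac{\left(-51\right) \left(- \frac{1}{8}\right) + \frac{\left(-3 + G\right)^{2} - G}{b}}{4} = 3 + \frac{\frac{51}{8} + \frac{\left(-3 + G\right)^{2} - G}{b}}{4} = 3 + \left(\frac{51}{32} + \frac{\left(-3 + G\right)^{2} - G}{4 b}\right) = \frac{147}{32} + \frac{\left(-3 + G\right)^{2} - G}{4 b}$)
$\frac{w{\left(-184,66 \right)}}{60940} = \frac{\frac{1}{32} \cdot \frac{1}{66} \left(\left(-8\right) \left(-184\right) + 8 \left(-3 - 184\right)^{2} + 147 \cdot 66\right)}{60940} = \frac{1}{32} \cdot \frac{1}{66} \left(1472 + 8 \left(-187\right)^{2} + 9702\right) \frac{1}{60940} = \frac{1}{32} \cdot \frac{1}{66} \left(1472 + 8 \cdot 34969 + 9702\right) \frac{1}{60940} = \frac{1}{32} \cdot \frac{1}{66} \left(1472 + 279752 + 9702\right) \frac{1}{60940} = \frac{1}{32} \cdot \frac{1}{66} \cdot 290926 \cdot \frac{1}{60940} = \frac{145463}{1056} \cdot \frac{1}{60940} = \frac{145463}{64352640}$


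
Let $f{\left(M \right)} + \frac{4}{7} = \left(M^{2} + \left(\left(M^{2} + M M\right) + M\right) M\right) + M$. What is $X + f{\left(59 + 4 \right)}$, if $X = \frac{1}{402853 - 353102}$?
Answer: $\frac{176947441418}{348257} \approx 5.0809 \cdot 10^{5}$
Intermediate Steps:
$X = \frac{1}{49751} \approx 2.01 \cdot 10^{-5}$
$f{\left(M \right)} = - \frac{4}{7} + M + M^{2} + M \left(M + 2 M^{2}\right)$ ($f{\left(M \right)} = - \frac{4}{7} + \left(\left(M^{2} + \left(\left(M^{2} + M M\right) + M\right) M\right) + M\right) = - \frac{4}{7} + \left(\left(M^{2} + \left(\left(M^{2} + M^{2}\right) + M\right) M\right) + M\right) = - \frac{4}{7} + \left(\left(M^{2} + \left(2 M^{2} + M\right) M\right) + M\right) = - \frac{4}{7} + \left(\left(M^{2} + \left(M + 2 M^{2}\right) M\right) + M\right) = - \frac{4}{7} + \left(\left(M^{2} + M \left(M + 2 M^{2}\right)\right) + M\right) = - \frac{4}{7} + \left(M + M^{2} + M \left(M + 2 M^{2}\right)\right) = - \frac{4}{7} + M + M^{2} + M \left(M + 2 M^{2}\right)$)
$X + f{\left(59 + 4 \right)} = \frac{1}{49751} + \left(- \frac{4}{7} + \left(59 + 4\right) + 2 \left(59 + 4\right)^{2} + 2 \left(59 + 4\right)^{3}\right) = \frac{1}{49751} + \left(- \frac{4}{7} + 63 + 2 \cdot 63^{2} + 2 \cdot 63^{3}\right) = \frac{1}{49751} + \left(- \frac{4}{7} + 63 + 2 \cdot 3969 + 2 \cdot 250047\right) = \frac{1}{49751} + \left(- \frac{4}{7} + 63 + 7938 + 500094\right) = \frac{1}{49751} + \frac{3556661}{7} = \frac{176947441418}{348257}$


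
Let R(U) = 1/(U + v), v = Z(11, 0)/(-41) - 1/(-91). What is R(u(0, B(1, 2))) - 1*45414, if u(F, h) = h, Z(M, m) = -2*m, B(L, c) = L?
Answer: -4177997/92 ≈ -45413.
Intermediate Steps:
v = 1/91 (v = -2*0/(-41) - 1/(-91) = 0*(-1/41) - 1*(-1/91) = 0 + 1/91 = 1/91 ≈ 0.010989)
R(U) = 1/(1/91 + U) (R(U) = 1/(U + 1/91) = 1/(1/91 + U))
R(u(0, B(1, 2))) - 1*45414 = 91/(1 + 91*1) - 1*45414 = 91/(1 + 91) - 45414 = 91/92 - 45414 = -4177997/92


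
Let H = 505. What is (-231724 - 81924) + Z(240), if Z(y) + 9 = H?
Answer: -313152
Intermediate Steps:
Z(y) = 496 (Z(y) = -9 + 505 = 496)
(-231724 - 81924) + Z(240) = (-231724 - 81924) + 496 = -313648 + 496 = -313152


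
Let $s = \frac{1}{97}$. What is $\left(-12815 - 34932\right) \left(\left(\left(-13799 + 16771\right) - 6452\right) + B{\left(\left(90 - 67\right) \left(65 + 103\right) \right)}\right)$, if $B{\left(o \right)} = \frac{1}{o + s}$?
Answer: $\frac{62278093892581}{374809} \approx 1.6616 \cdot 10^{8}$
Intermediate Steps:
$s = \frac{1}{97} \approx 0.010309$
$B{\left(o \right)} = \frac{1}{\frac{1}{97} + o}$ ($B{\left(o \right)} = \frac{1}{o + \frac{1}{97}} = \frac{1}{\frac{1}{97} + o}$)
$\left(-12815 - 34932\right) \left(\left(\left(-13799 + 16771\right) - 6452\right) + B{\left(\left(90 - 67\right) \left(65 + 103\right) \right)}\right) = \left(-12815 - 34932\right) \left(\left(\left(-13799 + 16771\right) - 6452\right) + \frac{97}{1 + 97 \left(90 - 67\right) \left(65 + 103\right)}\right) = - 47747 \left(\left(2972 - 6452\right) + \frac{97}{1 + 97 \cdot 23 \cdot 168}\right) = - 47747 \left(-3480 + \frac{97}{1 + 97 \cdot 3864}\right) = - 47747 \left(-3480 + \frac{97}{1 + 374808}\right) = - 47747 \left(-3480 + \frac{97}{374809}\right) = \left(-47747\right) \left(- \frac{1304335223}{374809}\right) = \frac{62278093892581}{374809}$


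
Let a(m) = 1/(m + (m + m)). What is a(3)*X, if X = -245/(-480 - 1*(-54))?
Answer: 245/3834 ≈ 0.063902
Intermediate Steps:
X = 245/426 (X = -245/(-480 + 54) = -245/(-426) = -245*(-1/426) = 245/426 ≈ 0.57512)
a(m) = 1/(3*m) (a(m) = 1/(m + 2*m) = 1/(3*m))
a(3)*X = ((⅓)/3)*(245/426) = ((⅓)*(⅓))*(245/426) = (⅑)*(245/426) = 245/3834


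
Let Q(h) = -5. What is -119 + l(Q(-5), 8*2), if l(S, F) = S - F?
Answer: -140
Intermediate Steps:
-119 + l(Q(-5), 8*2) = -119 + (-5 - 8*2) = -119 + (-5 - 1*16) = -119 + (-5 - 16) = -119 - 21 = -140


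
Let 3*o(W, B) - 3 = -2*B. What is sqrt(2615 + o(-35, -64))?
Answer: 2*sqrt(5982)/3 ≈ 51.562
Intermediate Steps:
o(W, B) = 1 - 2*B/3 (o(W, B) = 1 + (-2*B)/3 = 1 - 2*B/3)
sqrt(2615 + o(-35, -64)) = sqrt(2615 + (1 - 2/3*(-64))) = sqrt(2615 + (1 + 128/3)) = sqrt(2615 + 131/3) = sqrt(7976/3) = 2*sqrt(5982)/3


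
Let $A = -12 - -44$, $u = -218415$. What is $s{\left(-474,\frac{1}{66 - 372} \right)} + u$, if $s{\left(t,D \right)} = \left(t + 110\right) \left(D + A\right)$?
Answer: $- \frac{35199457}{153} \approx -2.3006 \cdot 10^{5}$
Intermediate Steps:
$A = 32$ ($A = -12 + 44 = 32$)
$s{\left(t,D \right)} = \left(32 + D\right) \left(110 + t\right)$ ($s{\left(t,D \right)} = \left(t + 110\right) \left(D + 32\right) = \left(110 + t\right) \left(32 + D\right) = \left(32 + D\right) \left(110 + t\right)$)
$s{\left(-474,\frac{1}{66 - 372} \right)} + u = \left(3520 + 32 \left(-474\right) + \frac{110}{66 - 372} + \frac{1}{66 - 372} \left(-474\right)\right) - 218415 = \left(3520 - 15168 + \frac{110}{-306} + \frac{1}{-306} \left(-474\right)\right) - 218415 = \left(3520 - 15168 + 110 \left(- \frac{1}{306}\right) - - \frac{79}{51}\right) - 218415 = \left(3520 - 15168 - \frac{55}{153} + \frac{79}{51}\right) - 218415 = - \frac{1781962}{153} - 218415 = - \frac{35199457}{153}$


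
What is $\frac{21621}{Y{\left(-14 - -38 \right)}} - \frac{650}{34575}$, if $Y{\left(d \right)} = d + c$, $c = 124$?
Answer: $\frac{29897995}{204684} \approx 146.07$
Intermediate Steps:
$Y{\left(d \right)} = 124 + d$ ($Y{\left(d \right)} = d + 124 = 124 + d$)
$\frac{21621}{Y{\left(-14 - -38 \right)}} - \frac{650}{34575} = \frac{21621}{124 - -24} - \frac{650}{34575} = \frac{21621}{124 + \left(-14 + 38\right)} - \frac{26}{1383} = \frac{21621}{124 + 24} - \frac{26}{1383} = \frac{21621}{148} - \frac{26}{1383} = \frac{29897995}{204684}$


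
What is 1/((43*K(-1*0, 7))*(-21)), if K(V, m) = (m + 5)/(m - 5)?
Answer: -1/5418 ≈ -0.00018457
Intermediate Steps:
K(V, m) = (5 + m)/(-5 + m)
1/((43*K(-1*0, 7))*(-21)) = 1/((43*((5 + 7)/(-5 + 7)))*(-21)) = 1/((43*(12/2))*(-21)) = 1/((43*((1/2)*12))*(-21)) = 1/((43*6)*(-21)) = 1/(258*(-21)) = 1/(-5418) = -1/5418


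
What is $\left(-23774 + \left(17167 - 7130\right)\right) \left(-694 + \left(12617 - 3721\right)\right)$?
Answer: $-112670874$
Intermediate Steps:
$\left(-23774 + \left(17167 - 7130\right)\right) \left(-694 + \left(12617 - 3721\right)\right) = \left(-23774 + 10037\right) \left(-694 + 8896\right) = \left(-13737\right) 8202 = -112670874$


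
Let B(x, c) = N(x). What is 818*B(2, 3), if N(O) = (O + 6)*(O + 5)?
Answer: 45808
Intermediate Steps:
N(O) = (5 + O)*(6 + O) (N(O) = (6 + O)*(5 + O) = (5 + O)*(6 + O))
B(x, c) = 30 + x**2 + 11*x
818*B(2, 3) = 818*(30 + 2**2 + 11*2) = 818*(30 + 4 + 22) = 818*56 = 45808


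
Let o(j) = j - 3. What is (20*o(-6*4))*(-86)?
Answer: 46440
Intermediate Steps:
o(j) = -3 + j
(20*o(-6*4))*(-86) = (20*(-3 - 6*4))*(-86) = (20*(-3 - 24))*(-86) = (20*(-27))*(-86) = -540*(-86) = 46440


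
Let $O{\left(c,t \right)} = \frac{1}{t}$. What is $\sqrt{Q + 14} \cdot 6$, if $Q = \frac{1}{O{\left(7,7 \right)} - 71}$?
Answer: $\frac{3 \sqrt{215047}}{62} \approx 22.439$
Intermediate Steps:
$Q = - \frac{7}{496}$ ($Q = \frac{1}{\frac{1}{7} - 71} = \frac{1}{- \frac{496}{7}} = - \frac{7}{496} \approx -0.014113$)
$\sqrt{Q + 14} \cdot 6 = \sqrt{- \frac{7}{496} + 14} \cdot 6 = \sqrt{\frac{6937}{496}} \cdot 6 = \frac{\sqrt{215047}}{124} \cdot 6 = \frac{3 \sqrt{215047}}{62}$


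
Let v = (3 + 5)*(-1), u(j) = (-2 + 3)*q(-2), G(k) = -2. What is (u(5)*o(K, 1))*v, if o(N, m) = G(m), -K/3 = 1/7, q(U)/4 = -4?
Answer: -256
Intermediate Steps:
q(U) = -16 (q(U) = 4*(-4) = -16)
K = -3/7 ≈ -0.42857
o(N, m) = -2
u(j) = -16 (u(j) = (-2 + 3)*(-16) = 1*(-16) = -16)
v = -8 (v = 8*(-1) = -8)
(u(5)*o(K, 1))*v = -16*(-2)*(-8) = 32*(-8) = -256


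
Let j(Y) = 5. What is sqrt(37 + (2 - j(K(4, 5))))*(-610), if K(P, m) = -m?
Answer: -610*sqrt(34) ≈ -3556.9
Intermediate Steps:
sqrt(37 + (2 - j(K(4, 5))))*(-610) = sqrt(37 + (2 - 1*5))*(-610) = sqrt(37 + (2 - 5))*(-610) = sqrt(37 - 3)*(-610) = sqrt(34)*(-610) = -610*sqrt(34)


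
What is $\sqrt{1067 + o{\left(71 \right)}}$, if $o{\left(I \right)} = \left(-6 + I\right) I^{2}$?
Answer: $2 \sqrt{82183} \approx 573.35$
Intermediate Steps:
$o{\left(I \right)} = I^{2} \left(-6 + I\right)$
$\sqrt{1067 + o{\left(71 \right)}} = \sqrt{1067 + 71^{2} \left(-6 + 71\right)} = \sqrt{1067 + 5041 \cdot 65} = \sqrt{1067 + 327665} = \sqrt{328732} = 2 \sqrt{82183}$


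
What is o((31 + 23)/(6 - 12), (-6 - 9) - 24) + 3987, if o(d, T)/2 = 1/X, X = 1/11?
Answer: 4009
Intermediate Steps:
X = 1/11 ≈ 0.090909
o(d, T) = 22 (o(d, T) = 2/(1/11) = 2*11 = 22)
o((31 + 23)/(6 - 12), (-6 - 9) - 24) + 3987 = 22 + 3987 = 4009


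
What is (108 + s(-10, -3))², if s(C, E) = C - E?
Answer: 10201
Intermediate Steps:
(108 + s(-10, -3))² = (108 + (-10 - 1*(-3)))² = (108 + (-10 + 3))² = (108 - 7)² = 101² = 10201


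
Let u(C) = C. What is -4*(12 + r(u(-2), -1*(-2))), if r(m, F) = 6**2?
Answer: -192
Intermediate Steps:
r(m, F) = 36
-4*(12 + r(u(-2), -1*(-2))) = -4*(12 + 36) = -4*48 = -192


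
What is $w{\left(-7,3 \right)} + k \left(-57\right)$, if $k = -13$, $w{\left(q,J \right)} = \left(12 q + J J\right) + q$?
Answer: $659$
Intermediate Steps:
$w{\left(q,J \right)} = J^{2} + 13 q$ ($w{\left(q,J \right)} = \left(12 q + J^{2}\right) + q = \left(J^{2} + 12 q\right) + q = J^{2} + 13 q$)
$w{\left(-7,3 \right)} + k \left(-57\right) = \left(3^{2} + 13 \left(-7\right)\right) - -741 = \left(9 - 91\right) + 741 = -82 + 741 = 659$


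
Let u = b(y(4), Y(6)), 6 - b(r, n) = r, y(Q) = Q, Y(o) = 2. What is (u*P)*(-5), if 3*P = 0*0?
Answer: 0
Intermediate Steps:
b(r, n) = 6 - r
P = 0 (P = (0*0)/3 = (⅓)*0 = 0)
u = 2 (u = 6 - 1*4 = 6 - 4 = 2)
(u*P)*(-5) = (2*0)*(-5) = 0*(-5) = 0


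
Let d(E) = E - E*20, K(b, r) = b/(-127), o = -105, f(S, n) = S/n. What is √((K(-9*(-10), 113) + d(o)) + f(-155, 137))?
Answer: √603379747010/17399 ≈ 44.645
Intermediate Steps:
K(b, r) = -b/127 (K(b, r) = b*(-1/127) = -b/127)
d(E) = -19*E (d(E) = E - 20*E = -19*E)
√((K(-9*(-10), 113) + d(o)) + f(-155, 137)) = √((-(-9)*(-10)/127 - 19*(-105)) - 155/137) = √((-1/127*90 + 1995) - 155*1/137) = √((-90/127 + 1995) - 155/137) = √(253275/127 - 155/137) = √(34678990/17399) = √603379747010/17399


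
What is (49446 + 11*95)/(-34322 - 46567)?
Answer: -50491/80889 ≈ -0.62420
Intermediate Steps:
(49446 + 11*95)/(-34322 - 46567) = (49446 + 1045)/(-80889) = 50491*(-1/80889) = -50491/80889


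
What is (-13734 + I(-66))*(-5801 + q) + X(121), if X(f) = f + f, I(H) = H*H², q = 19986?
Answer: -4272947308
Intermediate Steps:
I(H) = H³
X(f) = 2*f
(-13734 + I(-66))*(-5801 + q) + X(121) = (-13734 + (-66)³)*(-5801 + 19986) + 2*121 = (-13734 - 287496)*14185 + 242 = -301230*14185 + 242 = -4272947550 + 242 = -4272947308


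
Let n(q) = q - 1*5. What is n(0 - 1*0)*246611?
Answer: -1233055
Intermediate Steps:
n(q) = -5 + q (n(q) = q - 5 = -5 + q)
n(0 - 1*0)*246611 = (-5 + (0 - 1*0))*246611 = (-5 + (0 + 0))*246611 = (-5 + 0)*246611 = -5*246611 = -1233055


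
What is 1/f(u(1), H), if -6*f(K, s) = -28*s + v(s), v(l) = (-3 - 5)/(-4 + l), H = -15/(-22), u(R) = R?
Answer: 2409/6697 ≈ 0.35971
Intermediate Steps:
H = 15/22 (H = -15*(-1/22) = 15/22 ≈ 0.68182)
v(l) = -8/(-4 + l)
f(K, s) = 4/(3*(-4 + s)) + 14*s/3 (f(K, s) = -(-28*s - 8/(-4 + s))/6 = 4/(3*(-4 + s)) + 14*s/3)
1/f(u(1), H) = 1/(2*(2 + 7*(15/22)*(-4 + 15/22))/(3*(-4 + 15/22))) = 1/(2*(2 + 7*(15/22)*(-73/22))/(3*(-73/22))) = 1/((⅔)*(-22/73)*(2 - 7665/484)) = 1/((⅔)*(-22/73)*(-6697/484)) = 1/(6697/2409) = 2409/6697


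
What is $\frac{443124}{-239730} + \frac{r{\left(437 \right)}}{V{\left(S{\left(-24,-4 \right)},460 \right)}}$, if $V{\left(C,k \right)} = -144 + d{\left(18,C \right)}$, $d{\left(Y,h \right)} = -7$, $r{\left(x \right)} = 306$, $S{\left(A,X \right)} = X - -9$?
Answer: $- \frac{23378184}{6033205} \approx -3.8749$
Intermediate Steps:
$S{\left(A,X \right)} = 9 + X$ ($S{\left(A,X \right)} = X + 9 = 9 + X$)
$V{\left(C,k \right)} = -151$ ($V{\left(C,k \right)} = -144 - 7 = -151$)
$\frac{443124}{-239730} + \frac{r{\left(437 \right)}}{V{\left(S{\left(-24,-4 \right)},460 \right)}} = \frac{443124}{-239730} + \frac{306}{-151} = 443124 \left(- \frac{1}{239730}\right) + 306 \left(- \frac{1}{151}\right) = - \frac{73854}{39955} - \frac{306}{151} = - \frac{23378184}{6033205}$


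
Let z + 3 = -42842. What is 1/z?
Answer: -1/42845 ≈ -2.3340e-5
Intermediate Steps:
z = -42845 (z = -3 - 42842 = -42845)
1/z = 1/(-42845) = -1/42845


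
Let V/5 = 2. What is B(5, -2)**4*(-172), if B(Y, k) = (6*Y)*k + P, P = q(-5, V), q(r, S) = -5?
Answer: -3070307500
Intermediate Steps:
V = 10 (V = 5*2 = 10)
P = -5
B(Y, k) = -5 + 6*Y*k (B(Y, k) = (6*Y)*k - 5 = 6*Y*k - 5 = -5 + 6*Y*k)
B(5, -2)**4*(-172) = (-5 + 6*5*(-2))**4*(-172) = (-5 - 60)**4*(-172) = (-65)**4*(-172) = 17850625*(-172) = -3070307500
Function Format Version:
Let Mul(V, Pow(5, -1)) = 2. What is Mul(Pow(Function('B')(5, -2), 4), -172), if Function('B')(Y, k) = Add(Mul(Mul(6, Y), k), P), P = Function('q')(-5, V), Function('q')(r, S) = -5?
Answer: -3070307500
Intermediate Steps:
V = 10 (V = Mul(5, 2) = 10)
P = -5
Function('B')(Y, k) = Add(-5, Mul(6, Y, k)) (Function('B')(Y, k) = Add(Mul(Mul(6, Y), k), -5) = Add(Mul(6, Y, k), -5) = Add(-5, Mul(6, Y, k)))
Mul(Pow(Function('B')(5, -2), 4), -172) = Mul(Pow(Add(-5, Mul(6, 5, -2)), 4), -172) = Mul(Pow(Add(-5, -60), 4), -172) = Mul(Pow(-65, 4), -172) = Mul(17850625, -172) = -3070307500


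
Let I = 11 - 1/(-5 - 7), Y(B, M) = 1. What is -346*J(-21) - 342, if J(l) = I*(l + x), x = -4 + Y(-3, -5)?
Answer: 91694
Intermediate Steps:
I = 133/12 (I = 11 - 1/(-12) = 11 - 1*(-1/12) = 11 + 1/12 = 133/12 ≈ 11.083)
x = -3 (x = -4 + 1 = -3)
J(l) = -133/4 + 133*l/12 (J(l) = 133*(l - 3)/12 = 133*(-3 + l)/12 = -133/4 + 133*l/12)
-346*J(-21) - 342 = -346*(-133/4 + (133/12)*(-21)) - 342 = -346*(-133/4 - 931/4) - 342 = -346*(-266) - 342 = 92036 - 342 = 91694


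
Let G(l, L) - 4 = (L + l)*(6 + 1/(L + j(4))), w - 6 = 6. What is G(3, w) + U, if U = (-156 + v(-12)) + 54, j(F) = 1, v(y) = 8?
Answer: 15/13 ≈ 1.1538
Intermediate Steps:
w = 12 (w = 6 + 6 = 12)
G(l, L) = 4 + (6 + 1/(1 + L))*(L + l) (G(l, L) = 4 + (L + l)*(6 + 1/(L + 1)) = 4 + (L + l)*(6 + 1/(1 + L)) = 4 + (6 + 1/(1 + L))*(L + l))
U = -94 (U = (-156 + 8) + 54 = -148 + 54 = -94)
G(3, w) + U = (4 + 6*12² + 7*3 + 11*12 + 6*12*3)/(1 + 12) - 94 = (4 + 6*144 + 21 + 132 + 216)/13 - 94 = (4 + 864 + 21 + 132 + 216)/13 - 94 = (1/13)*1237 - 94 = 1237/13 - 94 = 15/13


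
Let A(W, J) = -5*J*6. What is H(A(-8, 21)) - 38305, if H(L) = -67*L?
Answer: 3905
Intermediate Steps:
A(W, J) = -30*J
H(A(-8, 21)) - 38305 = -(-2010)*21 - 38305 = -67*(-630) - 38305 = 42210 - 38305 = 3905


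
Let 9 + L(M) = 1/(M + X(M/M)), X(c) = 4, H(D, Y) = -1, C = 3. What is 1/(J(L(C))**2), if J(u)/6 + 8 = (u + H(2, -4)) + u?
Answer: 49/1258884 ≈ 3.8923e-5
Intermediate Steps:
L(M) = -9 + 1/(4 + M) (L(M) = -9 + 1/(M + 4) = -9 + 1/(4 + M))
J(u) = -54 + 12*u (J(u) = -48 + 6*((u - 1) + u) = -48 + 6*((-1 + u) + u) = -48 + 6*(-1 + 2*u) = -48 + (-6 + 12*u) = -54 + 12*u)
1/(J(L(C))**2) = 1/((-54 + 12*((-35 - 9*3)/(4 + 3)))**2) = 1/((-54 + 12*((-35 - 27)/7))**2) = 1/((-54 + 12*((1/7)*(-62)))**2) = 1/((-54 + 12*(-62/7))**2) = 1/((-54 - 744/7)**2) = 1/((-1122/7)**2) = 1/(1258884/49) = 49/1258884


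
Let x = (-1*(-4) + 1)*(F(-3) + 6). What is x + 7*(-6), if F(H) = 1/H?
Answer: -41/3 ≈ -13.667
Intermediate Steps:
x = 85/3 (x = (-1*(-4) + 1)*(1/(-3) + 6) = (4 + 1)*(-⅓ + 6) = 5*(17/3) = 85/3 ≈ 28.333)
x + 7*(-6) = 85/3 + 7*(-6) = 85/3 - 42 = -41/3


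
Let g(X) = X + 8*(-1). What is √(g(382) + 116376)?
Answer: 5*√4670 ≈ 341.69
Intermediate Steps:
g(X) = -8 + X (g(X) = X - 8 = -8 + X)
√(g(382) + 116376) = √((-8 + 382) + 116376) = √(374 + 116376) = √116750 = 5*√4670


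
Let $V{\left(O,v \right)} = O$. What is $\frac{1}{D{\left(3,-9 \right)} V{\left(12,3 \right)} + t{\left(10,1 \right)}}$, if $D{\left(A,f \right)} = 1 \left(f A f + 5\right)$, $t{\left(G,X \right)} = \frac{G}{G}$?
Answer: $\frac{1}{2977} \approx 0.00033591$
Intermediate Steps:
$t{\left(G,X \right)} = 1$
$D{\left(A,f \right)} = 5 + A f^{2}$ ($D{\left(A,f \right)} = 1 \left(A f f + 5\right) = 1 \left(A f^{2} + 5\right) = 1 \left(5 + A f^{2}\right) = 5 + A f^{2}$)
$\frac{1}{D{\left(3,-9 \right)} V{\left(12,3 \right)} + t{\left(10,1 \right)}} = \frac{1}{\left(5 + 3 \left(-9\right)^{2}\right) 12 + 1} = \frac{1}{\left(5 + 3 \cdot 81\right) 12 + 1} = \frac{1}{\left(5 + 243\right) 12 + 1} = \frac{1}{248 \cdot 12 + 1} = \frac{1}{2976 + 1} = \frac{1}{2977}$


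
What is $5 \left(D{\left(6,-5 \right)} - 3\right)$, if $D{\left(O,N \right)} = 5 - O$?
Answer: $-20$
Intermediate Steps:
$5 \left(D{\left(6,-5 \right)} - 3\right) = 5 \left(\left(5 - 6\right) - 3\right) = 5 \left(-1 - 3\right) = 5 \left(-4\right) = -20$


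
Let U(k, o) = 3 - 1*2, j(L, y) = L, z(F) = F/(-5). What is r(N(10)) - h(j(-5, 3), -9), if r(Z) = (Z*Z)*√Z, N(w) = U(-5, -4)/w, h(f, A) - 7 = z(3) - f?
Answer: -57/5 + √10/1000 ≈ -11.397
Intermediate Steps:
z(F) = -F/5 (z(F) = F*(-⅕) = -F/5)
h(f, A) = 32/5 - f (h(f, A) = 7 + (-⅕*3 - f) = 7 + (-⅗ - f) = 32/5 - f)
U(k, o) = 1 (U(k, o) = 3 - 2 = 1)
N(w) = 1/w
r(Z) = Z^(5/2) (r(Z) = Z²*√Z = Z^(5/2))
r(N(10)) - h(j(-5, 3), -9) = (1/10)^(5/2) - (32/5 - 1*(-5)) = (⅒)^(5/2) - (32/5 + 5) = √10/1000 - 1*57/5 = √10/1000 - 57/5 = -57/5 + √10/1000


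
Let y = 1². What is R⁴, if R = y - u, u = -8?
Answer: 6561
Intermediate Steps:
y = 1
R = 9 (R = 1 - 1*(-8) = 1 + 8 = 9)
R⁴ = 9⁴ = 6561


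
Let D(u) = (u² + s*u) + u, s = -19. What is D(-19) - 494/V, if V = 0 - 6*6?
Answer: 12901/18 ≈ 716.72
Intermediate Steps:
V = -36 (V = 0 - 36 = -36)
D(u) = u² - 18*u (D(u) = (u² - 19*u) + u = u² - 18*u)
D(-19) - 494/V = -19*(-18 - 19) - 494/(-36) = -19*(-37) - 494*(-1/36) = 703 + 247/18 = 12901/18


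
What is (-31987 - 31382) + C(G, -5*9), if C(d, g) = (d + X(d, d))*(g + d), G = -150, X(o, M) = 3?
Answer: -34704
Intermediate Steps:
C(d, g) = (3 + d)*(d + g) (C(d, g) = (d + 3)*(g + d) = (3 + d)*(d + g))
(-31987 - 31382) + C(G, -5*9) = (-31987 - 31382) + ((-150)² + 3*(-150) + 3*(-5*9) - (-750)*9) = -63369 + (22500 - 450 + 3*(-45) - 150*(-45)) = -63369 + (22500 - 450 - 135 + 6750) = -63369 + 28665 = -34704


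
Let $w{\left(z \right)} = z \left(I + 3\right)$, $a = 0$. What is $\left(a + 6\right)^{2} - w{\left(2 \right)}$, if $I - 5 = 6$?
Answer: $8$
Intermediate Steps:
$I = 11$ ($I = 5 + 6 = 11$)
$w{\left(z \right)} = 14 z$ ($w{\left(z \right)} = z \left(11 + 3\right) = z 14 = 14 z$)
$\left(a + 6\right)^{2} - w{\left(2 \right)} = \left(0 + 6\right)^{2} - 14 \cdot 2 = 6^{2} - 28 = 36 - 28 = 8$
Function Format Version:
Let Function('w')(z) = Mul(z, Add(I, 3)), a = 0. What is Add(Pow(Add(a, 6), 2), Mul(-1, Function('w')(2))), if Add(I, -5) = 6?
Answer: 8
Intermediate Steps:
I = 11 (I = Add(5, 6) = 11)
Function('w')(z) = Mul(14, z) (Function('w')(z) = Mul(z, Add(11, 3)) = Mul(z, 14) = Mul(14, z))
Add(Pow(Add(a, 6), 2), Mul(-1, Function('w')(2))) = Add(Pow(Add(0, 6), 2), Mul(-1, Mul(14, 2))) = Add(Pow(6, 2), Mul(-1, 28)) = Add(36, -28) = 8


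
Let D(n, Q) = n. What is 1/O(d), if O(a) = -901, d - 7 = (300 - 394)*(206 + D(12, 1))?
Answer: -1/901 ≈ -0.0011099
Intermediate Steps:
d = -20485 (d = 7 + (300 - 394)*(206 + 12) = 7 - 94*218 = 7 - 20492 = -20485)
1/O(d) = 1/(-901) = -1/901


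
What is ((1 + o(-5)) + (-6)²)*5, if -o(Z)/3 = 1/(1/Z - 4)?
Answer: 1320/7 ≈ 188.57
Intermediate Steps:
o(Z) = -3/(-4 + 1/Z) (o(Z) = -3/(1/Z - 4) = -3/(-4 + 1/Z))
((1 + o(-5)) + (-6)²)*5 = ((1 + 3*(-5)/(-1 + 4*(-5))) + (-6)²)*5 = ((1 + 3*(-5)/(-1 - 20)) + 36)*5 = ((1 + 3*(-5)/(-21)) + 36)*5 = ((1 + 3*(-5)*(-1/21)) + 36)*5 = ((1 + 5/7) + 36)*5 = (12/7 + 36)*5 = (264/7)*5 = 1320/7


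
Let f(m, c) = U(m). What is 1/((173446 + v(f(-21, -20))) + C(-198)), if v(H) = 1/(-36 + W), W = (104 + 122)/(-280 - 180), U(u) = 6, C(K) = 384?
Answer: 8393/1458954960 ≈ 5.7528e-6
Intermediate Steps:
W = -113/230 (W = 226/(-460) = 226*(-1/460) = -113/230 ≈ -0.49130)
f(m, c) = 6
v(H) = -230/8393 (v(H) = 1/(-36 - 113/230) = 1/(-8393/230) = -230/8393)
1/((173446 + v(f(-21, -20))) + C(-198)) = 1/((173446 - 230/8393) + 384) = 1/(1455732048/8393 + 384) = 1/(1458954960/8393) = 8393/1458954960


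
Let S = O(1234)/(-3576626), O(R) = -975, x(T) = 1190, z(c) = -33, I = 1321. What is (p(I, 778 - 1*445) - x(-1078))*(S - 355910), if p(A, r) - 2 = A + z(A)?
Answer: -63647847934250/1788313 ≈ -3.5591e+7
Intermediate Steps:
p(A, r) = -31 + A (p(A, r) = 2 + (A - 33) = 2 + (-33 + A) = -31 + A)
S = 975/3576626 (S = -975/(-3576626) = -975*(-1/3576626) = 975/3576626 ≈ 0.00027260)
(p(I, 778 - 1*445) - x(-1078))*(S - 355910) = ((-31 + 1321) - 1*1190)*(975/3576626 - 355910) = (1290 - 1190)*(-1272956958685/3576626) = 100*(-1272956958685/3576626) = -63647847934250/1788313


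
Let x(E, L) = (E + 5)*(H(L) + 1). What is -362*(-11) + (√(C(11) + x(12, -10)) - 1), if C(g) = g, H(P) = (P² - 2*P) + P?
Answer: 3981 + √1898 ≈ 4024.6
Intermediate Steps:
H(P) = P² - P
x(E, L) = (1 + L*(-1 + L))*(5 + E) (x(E, L) = (E + 5)*(L*(-1 + L) + 1) = (5 + E)*(1 + L*(-1 + L)) = (1 + L*(-1 + L))*(5 + E))
-362*(-11) + (√(C(11) + x(12, -10)) - 1) = -362*(-11) + (√(11 + (5 + 12 + 5*(-10)*(-1 - 10) + 12*(-10)*(-1 - 10))) - 1) = 3982 + (√(11 + (5 + 12 + 5*(-10)*(-11) + 12*(-10)*(-11))) - 1) = 3982 + (√(11 + (5 + 12 + 550 + 1320)) - 1) = 3982 + (√(11 + 1887) - 1) = 3982 + (√1898 - 1) = 3982 + (-1 + √1898) = 3981 + √1898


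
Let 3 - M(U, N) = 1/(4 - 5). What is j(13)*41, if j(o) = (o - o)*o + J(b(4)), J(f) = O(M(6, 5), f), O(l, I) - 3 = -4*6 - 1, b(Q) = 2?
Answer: -902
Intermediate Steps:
M(U, N) = 4 (M(U, N) = 3 - 1/(4 - 5) = 3 - 1/(-1) = 3 - 1*(-1) = 3 + 1 = 4)
O(l, I) = -22 (O(l, I) = 3 + (-4*6 - 1) = 3 + (-24 - 1) = 3 - 25 = -22)
J(f) = -22
j(o) = -22 (j(o) = (o - o)*o - 22 = 0*o - 22 = 0 - 22 = -22)
j(13)*41 = -22*41 = -902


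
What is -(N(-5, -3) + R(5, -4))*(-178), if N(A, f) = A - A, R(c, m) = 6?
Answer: 1068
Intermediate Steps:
N(A, f) = 0
-(N(-5, -3) + R(5, -4))*(-178) = -(0 + 6)*(-178) = -1*6*(-178) = -6*(-178) = 1068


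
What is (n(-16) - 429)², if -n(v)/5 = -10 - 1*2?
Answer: 136161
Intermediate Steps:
n(v) = 60 (n(v) = -5*(-10 - 1*2) = -5*(-10 - 2) = -5*(-12) = 60)
(n(-16) - 429)² = (60 - 429)² = (-369)² = 136161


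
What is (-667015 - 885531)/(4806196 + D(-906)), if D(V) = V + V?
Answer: -776273/2402192 ≈ -0.32315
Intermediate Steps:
D(V) = 2*V
(-667015 - 885531)/(4806196 + D(-906)) = (-667015 - 885531)/(4806196 + 2*(-906)) = -1552546/(4806196 - 1812) = -1552546/4804384 = -1552546*1/4804384 = -776273/2402192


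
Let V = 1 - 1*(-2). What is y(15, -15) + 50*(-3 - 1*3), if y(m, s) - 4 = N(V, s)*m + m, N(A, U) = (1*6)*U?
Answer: -1631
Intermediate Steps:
V = 3 (V = 1 + 2 = 3)
N(A, U) = 6*U
y(m, s) = 4 + m + 6*m*s (y(m, s) = 4 + ((6*s)*m + m) = 4 + (6*m*s + m) = 4 + (m + 6*m*s) = 4 + m + 6*m*s)
y(15, -15) + 50*(-3 - 1*3) = (4 + 15 + 6*15*(-15)) + 50*(-3 - 1*3) = (4 + 15 - 1350) + 50*(-3 - 3) = -1331 + 50*(-6) = -1331 - 300 = -1631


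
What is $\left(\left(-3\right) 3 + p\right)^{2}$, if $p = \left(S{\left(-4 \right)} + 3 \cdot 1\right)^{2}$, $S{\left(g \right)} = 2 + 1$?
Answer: $729$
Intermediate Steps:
$S{\left(g \right)} = 3$
$p = 36$ ($p = \left(3 + 3 \cdot 1\right)^{2} = \left(3 + 3\right)^{2} = 6^{2} = 36$)
$\left(\left(-3\right) 3 + p\right)^{2} = \left(\left(-3\right) 3 + 36\right)^{2} = \left(-9 + 36\right)^{2} = 27^{2} = 729$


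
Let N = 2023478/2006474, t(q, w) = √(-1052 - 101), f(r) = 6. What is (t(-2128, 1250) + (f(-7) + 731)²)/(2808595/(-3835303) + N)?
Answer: 2089961070886385059/1062639199902 + 3847717875811*I*√1153/1062639199902 ≈ 1.9668e+6 + 122.95*I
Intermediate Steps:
t(q, w) = I*√1153 (t(q, w) = √(-1153) = I*√1153)
N = 1011739/1003237 (N = 2023478*(1/2006474) = 1011739/1003237 ≈ 1.0085)
(t(-2128, 1250) + (f(-7) + 731)²)/(2808595/(-3835303) + N) = (I*√1153 + (6 + 731)²)/(2808595/(-3835303) + 1011739/1003237) = (I*√1153 + 737²)/(2808595*(-1/3835303) + 1011739/1003237) = (I*√1153 + 543169)/(-2808595/3835303 + 1011739/1003237) = (543169 + I*√1153)/(1062639199902/3847717875811) = (543169 + I*√1153)*(3847717875811/1062639199902) = 2089961070886385059/1062639199902 + 3847717875811*I*√1153/1062639199902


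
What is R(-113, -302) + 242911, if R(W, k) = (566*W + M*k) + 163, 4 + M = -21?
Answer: 186666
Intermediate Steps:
M = -25 (M = -4 - 21 = -25)
R(W, k) = 163 - 25*k + 566*W (R(W, k) = (566*W - 25*k) + 163 = (-25*k + 566*W) + 163 = 163 - 25*k + 566*W)
R(-113, -302) + 242911 = (163 - 25*(-302) + 566*(-113)) + 242911 = (163 + 7550 - 63958) + 242911 = -56245 + 242911 = 186666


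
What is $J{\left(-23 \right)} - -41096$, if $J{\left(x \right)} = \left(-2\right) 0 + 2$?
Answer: $41098$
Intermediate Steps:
$J{\left(x \right)} = 2$ ($J{\left(x \right)} = 0 + 2 = 2$)
$J{\left(-23 \right)} - -41096 = 2 - -41096 = 2 + 41096 = 41098$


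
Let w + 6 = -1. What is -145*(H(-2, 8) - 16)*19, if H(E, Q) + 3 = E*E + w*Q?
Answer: 195605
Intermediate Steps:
w = -7 (w = -6 - 1 = -7)
H(E, Q) = -3 + E² - 7*Q (H(E, Q) = -3 + (E*E - 7*Q) = -3 + (E² - 7*Q) = -3 + E² - 7*Q)
-145*(H(-2, 8) - 16)*19 = -145*((-3 + (-2)² - 7*8) - 16)*19 = -145*((-3 + 4 - 56) - 16)*19 = -145*(-55 - 16)*19 = -145*(-71)*19 = 10295*19 = 195605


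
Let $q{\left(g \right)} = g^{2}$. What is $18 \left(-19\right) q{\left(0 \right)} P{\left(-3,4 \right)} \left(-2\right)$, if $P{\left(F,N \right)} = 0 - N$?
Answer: $0$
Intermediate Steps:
$P{\left(F,N \right)} = - N$
$18 \left(-19\right) q{\left(0 \right)} P{\left(-3,4 \right)} \left(-2\right) = 18 \left(-19\right) 0^{2} \left(-1\right) 4 \left(-2\right) = - 342 \cdot 0 \left(\left(-4\right) \left(-2\right)\right) = - 342 \cdot 0 \cdot 8 = \left(-342\right) 0 = 0$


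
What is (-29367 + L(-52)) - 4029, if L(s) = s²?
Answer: -30692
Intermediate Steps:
(-29367 + L(-52)) - 4029 = (-29367 + (-52)²) - 4029 = (-29367 + 2704) - 4029 = -26663 - 4029 = -30692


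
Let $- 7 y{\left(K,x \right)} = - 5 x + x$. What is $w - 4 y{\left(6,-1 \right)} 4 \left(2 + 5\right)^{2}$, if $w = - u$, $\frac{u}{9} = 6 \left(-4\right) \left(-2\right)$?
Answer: $-193536$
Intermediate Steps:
$y{\left(K,x \right)} = \frac{4 x}{7}$ ($y{\left(K,x \right)} = - \frac{- 5 x + x}{7} = - \frac{\left(-4\right) x}{7} = \frac{4 x}{7}$)
$u = 432$ ($u = 9 \cdot 6 \left(-4\right) \left(-2\right) = 9 \left(\left(-24\right) \left(-2\right)\right) = 9 \cdot 48 = 432$)
$w = -432$ ($w = \left(-1\right) 432 = -432$)
$w - 4 y{\left(6,-1 \right)} 4 \left(2 + 5\right)^{2} = - 432 - 4 \cdot \frac{4}{7} \left(-1\right) 4 \left(2 + 5\right)^{2} = - 432 \left(-4\right) \left(- \frac{4}{7}\right) 4 \cdot 7^{2} = - 432 \cdot \frac{16}{7} \cdot 4 \cdot 49 = \left(-432\right) \frac{64}{7} \cdot 49 = \left(- \frac{27648}{7}\right) 49 = -193536$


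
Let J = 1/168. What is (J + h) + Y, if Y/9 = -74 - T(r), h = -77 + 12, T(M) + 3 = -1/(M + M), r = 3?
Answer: -118019/168 ≈ -702.49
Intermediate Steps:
T(M) = -3 - 1/(2*M) (T(M) = -3 - 1/(M + M) = -3 - 1/(2*M))
h = -65
J = 1/168 ≈ 0.0059524
Y = -1275/2 (Y = 9*(-74 - (-3 - ½/3)) = 9*(-74 - (-3 - ½*⅓)) = 9*(-74 - (-3 - ⅙)) = 9*(-74 - 1*(-19/6)) = 9*(-74 + 19/6) = 9*(-425/6) = -1275/2 ≈ -637.50)
(J + h) + Y = (1/168 - 65) - 1275/2 = -10919/168 - 1275/2 = -118019/168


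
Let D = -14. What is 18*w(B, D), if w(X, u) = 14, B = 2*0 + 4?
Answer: 252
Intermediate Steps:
B = 4 (B = 0 + 4 = 4)
18*w(B, D) = 18*14 = 252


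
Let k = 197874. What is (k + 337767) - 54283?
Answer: 481358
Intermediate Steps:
(k + 337767) - 54283 = (197874 + 337767) - 54283 = 535641 - 54283 = 481358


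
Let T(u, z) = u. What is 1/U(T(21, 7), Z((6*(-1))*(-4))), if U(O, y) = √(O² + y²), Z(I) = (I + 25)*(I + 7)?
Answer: √47098/329686 ≈ 0.00065827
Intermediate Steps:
Z(I) = (7 + I)*(25 + I) (Z(I) = (25 + I)*(7 + I) = (7 + I)*(25 + I))
1/U(T(21, 7), Z((6*(-1))*(-4))) = 1/(√(21² + (175 + ((6*(-1))*(-4))² + 32*((6*(-1))*(-4)))²)) = 1/(√(441 + (175 + (-6*(-4))² + 32*(-6*(-4)))²)) = 1/(√(441 + (175 + 24² + 32*24)²)) = 1/(√(441 + (175 + 576 + 768)²)) = 1/(√(441 + 1519²)) = 1/(√(441 + 2307361)) = 1/(√2307802) = 1/(7*√47098) = √47098/329686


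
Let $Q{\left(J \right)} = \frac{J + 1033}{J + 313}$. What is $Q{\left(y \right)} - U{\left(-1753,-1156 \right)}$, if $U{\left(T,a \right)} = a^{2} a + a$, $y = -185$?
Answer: $\frac{12358444629}{8} \approx 1.5448 \cdot 10^{9}$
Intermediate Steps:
$Q{\left(J \right)} = \frac{1033 + J}{313 + J}$
$U{\left(T,a \right)} = a + a^{3}$ ($U{\left(T,a \right)} = a^{3} + a = a + a^{3}$)
$Q{\left(y \right)} - U{\left(-1753,-1156 \right)} = \frac{1033 - 185}{313 - 185} - \left(-1156 + \left(-1156\right)^{3}\right) = \frac{1}{128} \cdot 848 - \left(-1156 - 1544804416\right) = \frac{1}{128} \cdot 848 - -1544805572 = \frac{53}{8} + 1544805572 = \frac{12358444629}{8}$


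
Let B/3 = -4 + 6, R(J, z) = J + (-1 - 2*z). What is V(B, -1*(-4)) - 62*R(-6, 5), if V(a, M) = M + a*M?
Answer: 1082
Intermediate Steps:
R(J, z) = -1 + J - 2*z
B = 6 (B = 3*(-4 + 6) = 3*2 = 6)
V(a, M) = M + M*a
V(B, -1*(-4)) - 62*R(-6, 5) = (-1*(-4))*(1 + 6) - 62*(-1 - 6 - 2*5) = 4*7 - 62*(-1 - 6 - 10) = 28 - 62*(-17) = 28 + 1054 = 1082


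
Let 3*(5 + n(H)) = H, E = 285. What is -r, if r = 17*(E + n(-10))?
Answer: -14110/3 ≈ -4703.3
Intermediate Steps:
n(H) = -5 + H/3
r = 14110/3 (r = 17*(285 + (-5 + (⅓)*(-10))) = 17*(285 + (-5 - 10/3)) = 17*(285 - 25/3) = 17*(830/3) = 14110/3 ≈ 4703.3)
-r = -1*14110/3 = -14110/3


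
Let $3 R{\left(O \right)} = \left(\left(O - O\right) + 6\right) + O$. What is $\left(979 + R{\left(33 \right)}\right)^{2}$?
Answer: $984064$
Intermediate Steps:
$R{\left(O \right)} = 2 + \frac{O}{3}$ ($R{\left(O \right)} = \frac{\left(\left(O - O\right) + 6\right) + O}{3} = \frac{\left(0 + 6\right) + O}{3} = \frac{6 + O}{3} = 2 + \frac{O}{3}$)
$\left(979 + R{\left(33 \right)}\right)^{2} = \left(979 + \left(2 + \frac{1}{3} \cdot 33\right)\right)^{2} = \left(979 + \left(2 + 11\right)\right)^{2} = \left(979 + 13\right)^{2} = 992^{2} = 984064$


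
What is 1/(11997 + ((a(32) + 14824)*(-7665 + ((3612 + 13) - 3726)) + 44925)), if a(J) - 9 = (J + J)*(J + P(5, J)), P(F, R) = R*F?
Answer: -1/210564764 ≈ -4.7491e-9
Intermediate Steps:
P(F, R) = F*R
a(J) = 9 + 12*J² (a(J) = 9 + (J + J)*(J + 5*J) = 9 + (2*J)*(6*J) = 9 + 12*J²)
1/(11997 + ((a(32) + 14824)*(-7665 + ((3612 + 13) - 3726)) + 44925)) = 1/(11997 + (((9 + 12*32²) + 14824)*(-7665 + ((3612 + 13) - 3726)) + 44925)) = 1/(11997 + (((9 + 12*1024) + 14824)*(-7665 + (3625 - 3726)) + 44925)) = 1/(11997 + (((9 + 12288) + 14824)*(-7665 - 101) + 44925)) = 1/(11997 + ((12297 + 14824)*(-7766) + 44925)) = 1/(11997 + (27121*(-7766) + 44925)) = 1/(11997 + (-210621686 + 44925)) = 1/(11997 - 210576761) = 1/(-210564764) = -1/210564764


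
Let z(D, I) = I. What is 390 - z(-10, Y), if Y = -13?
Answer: 403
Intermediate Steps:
390 - z(-10, Y) = 390 - 1*(-13) = 390 + 13 = 403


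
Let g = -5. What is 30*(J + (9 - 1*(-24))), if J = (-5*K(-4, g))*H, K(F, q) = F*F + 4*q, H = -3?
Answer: -810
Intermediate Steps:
K(F, q) = F² + 4*q
J = -60 (J = -5*((-4)² + 4*(-5))*(-3) = -5*(16 - 20)*(-3) = -5*(-4)*(-3) = 20*(-3) = -60)
30*(J + (9 - 1*(-24))) = 30*(-60 + (9 - 1*(-24))) = 30*(-60 + (9 + 24)) = 30*(-60 + 33) = 30*(-27) = -810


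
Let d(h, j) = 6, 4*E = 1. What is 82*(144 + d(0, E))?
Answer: 12300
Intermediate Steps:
E = 1/4 (E = (1/4)*1 = 1/4 ≈ 0.25000)
82*(144 + d(0, E)) = 82*(144 + 6) = 82*150 = 12300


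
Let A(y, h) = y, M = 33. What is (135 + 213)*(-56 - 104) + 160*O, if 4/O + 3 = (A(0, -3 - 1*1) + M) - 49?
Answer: -1058560/19 ≈ -55714.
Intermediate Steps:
O = -4/19 (O = 4/(-3 + ((0 + 33) - 49)) = 4/(-3 + (33 - 49)) = 4/(-3 - 16) = 4/(-19) = 4*(-1/19) = -4/19 ≈ -0.21053)
(135 + 213)*(-56 - 104) + 160*O = (135 + 213)*(-56 - 104) + 160*(-4/19) = 348*(-160) - 640/19 = -55680 - 640/19 = -1058560/19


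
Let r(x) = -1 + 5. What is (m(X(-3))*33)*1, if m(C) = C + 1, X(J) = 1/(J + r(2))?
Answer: 66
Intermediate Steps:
r(x) = 4
X(J) = 1/(4 + J) (X(J) = 1/(J + 4) = 1/(4 + J))
m(C) = 1 + C
(m(X(-3))*33)*1 = ((1 + 1/(4 - 3))*33)*1 = ((1 + 1/1)*33)*1 = ((1 + 1)*33)*1 = (2*33)*1 = 66*1 = 66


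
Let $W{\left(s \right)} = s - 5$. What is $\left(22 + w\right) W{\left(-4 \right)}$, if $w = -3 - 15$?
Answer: $-36$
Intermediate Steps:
$w = -18$ ($w = -3 - 15 = -18$)
$W{\left(s \right)} = -5 + s$ ($W{\left(s \right)} = s - 5 = -5 + s$)
$\left(22 + w\right) W{\left(-4 \right)} = \left(22 - 18\right) \left(-5 - 4\right) = 4 \left(-9\right) = -36$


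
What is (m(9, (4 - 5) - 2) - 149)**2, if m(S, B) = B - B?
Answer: 22201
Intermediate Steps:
m(S, B) = 0
(m(9, (4 - 5) - 2) - 149)**2 = (0 - 149)**2 = (-149)**2 = 22201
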